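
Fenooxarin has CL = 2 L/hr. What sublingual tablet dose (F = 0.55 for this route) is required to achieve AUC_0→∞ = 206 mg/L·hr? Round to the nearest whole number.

Dose = CL × AUC_0→∞ / F
     = 2 × 206 / 0.55 = 749.091 mg

Dose = 749 mg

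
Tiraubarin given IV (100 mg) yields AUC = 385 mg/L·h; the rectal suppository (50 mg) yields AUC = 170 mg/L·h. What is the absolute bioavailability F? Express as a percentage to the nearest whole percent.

F = (AUC_ev / D_ev) / (AUC_iv / D_iv)
  = (170/50) / (385/100)
  = 3.4 / 3.85 = 0.8831
  = 88.31%

F = 88%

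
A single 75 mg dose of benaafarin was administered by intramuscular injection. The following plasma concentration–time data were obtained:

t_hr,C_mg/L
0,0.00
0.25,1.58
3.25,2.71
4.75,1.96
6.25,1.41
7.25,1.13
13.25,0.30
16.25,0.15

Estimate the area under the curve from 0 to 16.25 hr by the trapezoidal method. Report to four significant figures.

Trapezoidal AUC_0→16.25:
  [0→0.25]: (0.00+1.58)/2 × 0.25 = 0.1975
  [0.25→3.25]: (1.58+2.71)/2 × 3 = 6.435
  [3.25→4.75]: (2.71+1.96)/2 × 1.5 = 3.5025
  [4.75→6.25]: (1.96+1.41)/2 × 1.5 = 2.5275
  [6.25→7.25]: (1.41+1.13)/2 × 1 = 1.27
  [7.25→13.25]: (1.13+0.30)/2 × 6 = 4.29
  [13.25→16.25]: (0.30+0.15)/2 × 3 = 0.675
  Sum = 18.8975 mg/L·hr

AUC = 18.90 mg/L·hr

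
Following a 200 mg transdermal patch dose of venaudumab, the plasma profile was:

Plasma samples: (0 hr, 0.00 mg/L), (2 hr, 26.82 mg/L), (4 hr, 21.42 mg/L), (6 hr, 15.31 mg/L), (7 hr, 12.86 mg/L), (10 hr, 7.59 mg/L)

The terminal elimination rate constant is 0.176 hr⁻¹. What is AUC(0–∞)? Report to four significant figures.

AUC = 199.7 mg/L·hr

Trapezoidal AUC_0→10:
  [0→2]: (0.00+26.82)/2 × 2 = 26.82
  [2→4]: (26.82+21.42)/2 × 2 = 48.24
  [4→6]: (21.42+15.31)/2 × 2 = 36.73
  [6→7]: (15.31+12.86)/2 × 1 = 14.085
  [7→10]: (12.86+7.59)/2 × 3 = 30.675
  Sum = 156.55 mg/L·hr
Extrapolated tail: C_last / k_e = 7.59 / 0.176 = 43.125
AUC_0→∞ = 156.55 + 43.125 = 199.675 mg/L·hr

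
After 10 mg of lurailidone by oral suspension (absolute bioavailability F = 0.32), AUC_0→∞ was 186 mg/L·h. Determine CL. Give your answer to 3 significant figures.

CL = 0.0172 L/h

CL = F × Dose / AUC_0→∞
   = 0.32 × 10 / 186 = 0.0172043 L/h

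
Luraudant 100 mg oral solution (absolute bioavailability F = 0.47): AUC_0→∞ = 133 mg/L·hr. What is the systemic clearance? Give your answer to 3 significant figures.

CL = F × Dose / AUC_0→∞
   = 0.47 × 100 / 133 = 0.353383 L/hr

CL = 0.353 L/hr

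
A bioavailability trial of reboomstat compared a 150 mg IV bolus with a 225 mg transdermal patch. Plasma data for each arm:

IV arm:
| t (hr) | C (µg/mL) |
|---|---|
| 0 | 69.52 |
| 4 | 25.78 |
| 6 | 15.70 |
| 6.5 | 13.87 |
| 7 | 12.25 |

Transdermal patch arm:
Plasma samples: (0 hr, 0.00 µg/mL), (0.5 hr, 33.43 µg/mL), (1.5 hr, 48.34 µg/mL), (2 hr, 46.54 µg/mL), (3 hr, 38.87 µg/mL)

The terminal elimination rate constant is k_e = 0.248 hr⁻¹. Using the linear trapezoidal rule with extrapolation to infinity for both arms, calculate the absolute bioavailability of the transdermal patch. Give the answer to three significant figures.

Trapezoidal AUC_0→7 (IV):
  [0→4]: (69.52+25.78)/2 × 4 = 190.6
  [4→6]: (25.78+15.70)/2 × 2 = 41.48
  [6→6.5]: (15.70+13.87)/2 × 0.5 = 7.3925
  [6.5→7]: (13.87+12.25)/2 × 0.5 = 6.53
  Sum = 246.0025 µg/mL·hr
IV tail: 12.25/0.248 = 49.395; AUC_iv,0→∞ = 246.0025 + 49.395 = 295.3975 µg/mL·hr
Trapezoidal AUC_0→3 (transdermal patch):
  [0→0.5]: (0.00+33.43)/2 × 0.5 = 8.3575
  [0.5→1.5]: (33.43+48.34)/2 × 1 = 40.885
  [1.5→2]: (48.34+46.54)/2 × 0.5 = 23.72
  [2→3]: (46.54+38.87)/2 × 1 = 42.705
  Sum = 115.6675 µg/mL·hr
transdermal patch tail: 38.87/0.248 = 156.734; AUC_ev,0→∞ = 115.6675 + 156.734 = 272.4015 µg/mL·hr
F = (AUC_ev/D_ev)/(AUC_iv/D_iv) = (272.4015/225)/(295.3975/150) = 1.21067/1.96932 = 0.6148

F = 0.615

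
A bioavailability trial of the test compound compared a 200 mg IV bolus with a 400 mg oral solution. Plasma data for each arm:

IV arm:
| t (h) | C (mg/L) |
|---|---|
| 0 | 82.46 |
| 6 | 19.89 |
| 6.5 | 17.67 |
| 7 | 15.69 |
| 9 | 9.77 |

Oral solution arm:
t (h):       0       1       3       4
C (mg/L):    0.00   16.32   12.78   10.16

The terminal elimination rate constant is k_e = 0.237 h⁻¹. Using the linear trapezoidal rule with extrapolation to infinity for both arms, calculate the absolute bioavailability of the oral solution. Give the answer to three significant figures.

F = 0.117

Trapezoidal AUC_0→9 (IV):
  [0→6]: (82.46+19.89)/2 × 6 = 307.05
  [6→6.5]: (19.89+17.67)/2 × 0.5 = 9.39
  [6.5→7]: (17.67+15.69)/2 × 0.5 = 8.34
  [7→9]: (15.69+9.77)/2 × 2 = 25.46
  Sum = 350.24 mg/L·h
IV tail: 9.77/0.237 = 41.224; AUC_iv,0→∞ = 350.24 + 41.224 = 391.464 mg/L·h
Trapezoidal AUC_0→4 (oral solution):
  [0→1]: (0.00+16.32)/2 × 1 = 8.16
  [1→3]: (16.32+12.78)/2 × 2 = 29.1
  [3→4]: (12.78+10.16)/2 × 1 = 11.47
  Sum = 48.73 mg/L·h
oral solution tail: 10.16/0.237 = 42.869; AUC_ev,0→∞ = 48.73 + 42.869 = 91.599 mg/L·h
F = (AUC_ev/D_ev)/(AUC_iv/D_iv) = (91.599/400)/(391.464/200) = 0.2289975/1.95732 = 0.1170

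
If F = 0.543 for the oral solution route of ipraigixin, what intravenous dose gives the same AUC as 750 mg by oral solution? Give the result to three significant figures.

D_iv = 407 mg

Systemic exposure from an extravascular dose = F × D_ev, so the equivalent IV dose is F × D_ev.
D_iv = F × D_ev = 0.543 × 750 = 407.25 mg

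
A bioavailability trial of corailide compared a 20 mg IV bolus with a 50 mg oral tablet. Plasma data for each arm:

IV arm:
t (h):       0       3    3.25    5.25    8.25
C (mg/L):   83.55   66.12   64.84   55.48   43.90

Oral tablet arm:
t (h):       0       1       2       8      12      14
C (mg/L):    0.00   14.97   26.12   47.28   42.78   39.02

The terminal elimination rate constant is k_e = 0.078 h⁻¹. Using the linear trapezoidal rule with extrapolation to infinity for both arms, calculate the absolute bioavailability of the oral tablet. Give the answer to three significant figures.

Trapezoidal AUC_0→8.25 (IV):
  [0→3]: (83.55+66.12)/2 × 3 = 224.505
  [3→3.25]: (66.12+64.84)/2 × 0.25 = 16.37
  [3.25→5.25]: (64.84+55.48)/2 × 2 = 120.32
  [5.25→8.25]: (55.48+43.90)/2 × 3 = 149.07
  Sum = 510.265 mg/L·h
IV tail: 43.90/0.078 = 562.821; AUC_iv,0→∞ = 510.265 + 562.821 = 1073.086 mg/L·h
Trapezoidal AUC_0→14 (oral tablet):
  [0→1]: (0.00+14.97)/2 × 1 = 7.485
  [1→2]: (14.97+26.12)/2 × 1 = 20.545
  [2→8]: (26.12+47.28)/2 × 6 = 220.2
  [8→12]: (47.28+42.78)/2 × 4 = 180.12
  [12→14]: (42.78+39.02)/2 × 2 = 81.8
  Sum = 510.15 mg/L·h
oral tablet tail: 39.02/0.078 = 500.256; AUC_ev,0→∞ = 510.15 + 500.256 = 1010.406 mg/L·h
F = (AUC_ev/D_ev)/(AUC_iv/D_iv) = (1010.406/50)/(1073.086/20) = 20.20812/53.6543 = 0.3766

F = 0.377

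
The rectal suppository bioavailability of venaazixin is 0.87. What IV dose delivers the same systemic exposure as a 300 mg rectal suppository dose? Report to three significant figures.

D_iv = 261 mg

Systemic exposure from an extravascular dose = F × D_ev, so the equivalent IV dose is F × D_ev.
D_iv = F × D_ev = 0.87 × 300 = 261 mg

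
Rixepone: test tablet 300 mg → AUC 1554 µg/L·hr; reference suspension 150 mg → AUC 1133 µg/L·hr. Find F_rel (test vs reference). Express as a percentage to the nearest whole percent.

F_rel = 69%

F_rel = (AUC_test/D_test) / (AUC_ref/D_ref)
      = (1554/300) / (1133/150)
      = 5.18 / 7.55333 = 0.6858 = 68.58%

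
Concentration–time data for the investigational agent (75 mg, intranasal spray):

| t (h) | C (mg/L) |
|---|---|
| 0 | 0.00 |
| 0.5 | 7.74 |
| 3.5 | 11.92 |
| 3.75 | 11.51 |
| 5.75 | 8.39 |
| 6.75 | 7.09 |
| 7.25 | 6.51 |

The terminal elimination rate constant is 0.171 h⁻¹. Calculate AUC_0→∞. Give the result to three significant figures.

AUC = 103 mg/L·h

Trapezoidal AUC_0→7.25:
  [0→0.5]: (0.00+7.74)/2 × 0.5 = 1.935
  [0.5→3.5]: (7.74+11.92)/2 × 3 = 29.49
  [3.5→3.75]: (11.92+11.51)/2 × 0.25 = 2.92875
  [3.75→5.75]: (11.51+8.39)/2 × 2 = 19.9
  [5.75→6.75]: (8.39+7.09)/2 × 1 = 7.74
  [6.75→7.25]: (7.09+6.51)/2 × 0.5 = 3.4
  Sum = 65.39375 mg/L·h
Extrapolated tail: C_last / k_e = 6.51 / 0.171 = 38.070
AUC_0→∞ = 65.39375 + 38.070 = 103.46375 mg/L·h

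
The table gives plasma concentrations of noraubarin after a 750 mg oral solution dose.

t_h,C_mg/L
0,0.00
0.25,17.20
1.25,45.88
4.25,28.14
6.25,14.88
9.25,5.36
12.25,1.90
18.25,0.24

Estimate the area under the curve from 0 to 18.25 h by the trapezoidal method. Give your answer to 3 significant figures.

Trapezoidal AUC_0→18.25:
  [0→0.25]: (0.00+17.20)/2 × 0.25 = 2.15
  [0.25→1.25]: (17.20+45.88)/2 × 1 = 31.54
  [1.25→4.25]: (45.88+28.14)/2 × 3 = 111.03
  [4.25→6.25]: (28.14+14.88)/2 × 2 = 43.02
  [6.25→9.25]: (14.88+5.36)/2 × 3 = 30.36
  [9.25→12.25]: (5.36+1.90)/2 × 3 = 10.89
  [12.25→18.25]: (1.90+0.24)/2 × 6 = 6.42
  Sum = 235.41 mg/L·h

AUC = 235 mg/L·h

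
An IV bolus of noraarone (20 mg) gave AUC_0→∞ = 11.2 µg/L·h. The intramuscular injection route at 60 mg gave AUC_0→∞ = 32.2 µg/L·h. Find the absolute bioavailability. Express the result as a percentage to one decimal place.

F = 95.8%

F = (AUC_ev / D_ev) / (AUC_iv / D_iv)
  = (32.2/60) / (11.2/20)
  = 0.536667 / 0.56 = 0.9583
  = 95.83%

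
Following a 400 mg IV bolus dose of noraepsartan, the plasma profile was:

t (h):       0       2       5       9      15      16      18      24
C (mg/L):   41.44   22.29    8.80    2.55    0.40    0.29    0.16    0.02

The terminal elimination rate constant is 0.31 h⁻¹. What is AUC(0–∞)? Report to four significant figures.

Trapezoidal AUC_0→24:
  [0→2]: (41.44+22.29)/2 × 2 = 63.73
  [2→5]: (22.29+8.80)/2 × 3 = 46.635
  [5→9]: (8.80+2.55)/2 × 4 = 22.7
  [9→15]: (2.55+0.40)/2 × 6 = 8.85
  [15→16]: (0.40+0.29)/2 × 1 = 0.345
  [16→18]: (0.29+0.16)/2 × 2 = 0.45
  [18→24]: (0.16+0.02)/2 × 6 = 0.54
  Sum = 143.25 mg/L·h
Extrapolated tail: C_last / k_e = 0.02 / 0.31 = 0.065
AUC_0→∞ = 143.25 + 0.065 = 143.315 mg/L·h

AUC = 143.3 mg/L·h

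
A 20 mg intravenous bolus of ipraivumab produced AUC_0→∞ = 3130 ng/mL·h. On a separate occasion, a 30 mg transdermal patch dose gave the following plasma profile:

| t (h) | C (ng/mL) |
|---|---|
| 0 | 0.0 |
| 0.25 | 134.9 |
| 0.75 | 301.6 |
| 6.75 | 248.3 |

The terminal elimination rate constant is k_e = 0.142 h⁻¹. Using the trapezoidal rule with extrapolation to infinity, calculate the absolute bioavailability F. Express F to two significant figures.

Trapezoidal AUC_0→6.75 (transdermal patch):
  [0→0.25]: (0.0+134.9)/2 × 0.25 = 16.8625
  [0.25→0.75]: (134.9+301.6)/2 × 0.5 = 109.125
  [0.75→6.75]: (301.6+248.3)/2 × 6 = 1649.7
  Sum = 1775.6875 ng/mL·h
Tail: C_last/k_e = 248.3/0.142 = 1748.592
AUC_0→∞ (transdermal patch) = 1775.6875 + 1748.592 = 3524.2795 ng/mL·h
F = (AUC_ev/D_ev)/(AUC_iv/D_iv) = (3524.2795/30)/(3130/20) = 117.476/156.5 = 0.7506

F = 0.75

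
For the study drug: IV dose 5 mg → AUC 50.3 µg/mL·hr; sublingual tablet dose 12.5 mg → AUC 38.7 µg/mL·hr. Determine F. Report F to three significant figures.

F = 0.308

F = (AUC_ev / D_ev) / (AUC_iv / D_iv)
  = (38.7/12.5) / (50.3/5)
  = 3.096 / 10.06 = 0.3078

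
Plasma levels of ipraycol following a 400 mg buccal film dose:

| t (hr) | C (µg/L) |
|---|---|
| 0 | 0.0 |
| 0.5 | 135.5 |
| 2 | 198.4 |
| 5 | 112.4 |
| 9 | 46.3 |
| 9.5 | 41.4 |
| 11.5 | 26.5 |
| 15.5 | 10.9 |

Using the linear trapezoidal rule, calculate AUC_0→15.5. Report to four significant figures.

AUC = 1233 µg/L·hr

Trapezoidal AUC_0→15.5:
  [0→0.5]: (0.0+135.5)/2 × 0.5 = 33.875
  [0.5→2]: (135.5+198.4)/2 × 1.5 = 250.425
  [2→5]: (198.4+112.4)/2 × 3 = 466.2
  [5→9]: (112.4+46.3)/2 × 4 = 317.4
  [9→9.5]: (46.3+41.4)/2 × 0.5 = 21.925
  [9.5→11.5]: (41.4+26.5)/2 × 2 = 67.9
  [11.5→15.5]: (26.5+10.9)/2 × 4 = 74.8
  Sum = 1232.525 µg/L·hr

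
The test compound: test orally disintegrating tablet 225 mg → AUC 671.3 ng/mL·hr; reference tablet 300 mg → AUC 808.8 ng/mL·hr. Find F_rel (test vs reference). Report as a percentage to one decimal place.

F_rel = 110.7%

F_rel = (AUC_test/D_test) / (AUC_ref/D_ref)
      = (671.3/225) / (808.8/300)
      = 2.98356 / 2.696 = 1.1067 = 110.67%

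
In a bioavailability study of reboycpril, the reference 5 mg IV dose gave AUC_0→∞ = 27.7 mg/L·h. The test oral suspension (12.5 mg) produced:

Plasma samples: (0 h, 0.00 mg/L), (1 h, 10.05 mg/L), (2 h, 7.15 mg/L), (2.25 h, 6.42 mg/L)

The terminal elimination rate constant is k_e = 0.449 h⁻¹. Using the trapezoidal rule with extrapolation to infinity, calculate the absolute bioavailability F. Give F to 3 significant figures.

F = 0.428

Trapezoidal AUC_0→2.25 (oral suspension):
  [0→1]: (0.00+10.05)/2 × 1 = 5.025
  [1→2]: (10.05+7.15)/2 × 1 = 8.6
  [2→2.25]: (7.15+6.42)/2 × 0.25 = 1.69625
  Sum = 15.32125 mg/L·h
Tail: C_last/k_e = 6.42/0.449 = 14.298
AUC_0→∞ (oral suspension) = 15.32125 + 14.298 = 29.61925 mg/L·h
F = (AUC_ev/D_ev)/(AUC_iv/D_iv) = (29.61925/12.5)/(27.7/5) = 2.36954/5.54 = 0.4277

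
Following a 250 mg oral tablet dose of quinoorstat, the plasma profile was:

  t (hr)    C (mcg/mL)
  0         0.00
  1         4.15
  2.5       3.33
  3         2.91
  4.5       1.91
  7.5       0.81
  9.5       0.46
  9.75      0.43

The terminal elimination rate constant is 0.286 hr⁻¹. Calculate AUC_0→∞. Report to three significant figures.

Trapezoidal AUC_0→9.75:
  [0→1]: (0.00+4.15)/2 × 1 = 2.075
  [1→2.5]: (4.15+3.33)/2 × 1.5 = 5.61
  [2.5→3]: (3.33+2.91)/2 × 0.5 = 1.56
  [3→4.5]: (2.91+1.91)/2 × 1.5 = 3.615
  [4.5→7.5]: (1.91+0.81)/2 × 3 = 4.08
  [7.5→9.5]: (0.81+0.46)/2 × 2 = 1.27
  [9.5→9.75]: (0.46+0.43)/2 × 0.25 = 0.11125
  Sum = 18.32125 mcg/mL·hr
Extrapolated tail: C_last / k_e = 0.43 / 0.286 = 1.503
AUC_0→∞ = 18.32125 + 1.503 = 19.82425 mcg/mL·hr

AUC = 19.8 mcg/mL·hr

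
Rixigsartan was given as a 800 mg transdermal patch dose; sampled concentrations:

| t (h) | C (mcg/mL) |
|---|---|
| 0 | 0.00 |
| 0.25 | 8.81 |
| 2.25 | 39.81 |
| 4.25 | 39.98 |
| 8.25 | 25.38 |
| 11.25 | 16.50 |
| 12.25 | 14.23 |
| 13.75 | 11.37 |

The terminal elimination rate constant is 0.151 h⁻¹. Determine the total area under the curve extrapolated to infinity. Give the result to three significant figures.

Trapezoidal AUC_0→13.75:
  [0→0.25]: (0.00+8.81)/2 × 0.25 = 1.10125
  [0.25→2.25]: (8.81+39.81)/2 × 2 = 48.62
  [2.25→4.25]: (39.81+39.98)/2 × 2 = 79.79
  [4.25→8.25]: (39.98+25.38)/2 × 4 = 130.72
  [8.25→11.25]: (25.38+16.50)/2 × 3 = 62.82
  [11.25→12.25]: (16.50+14.23)/2 × 1 = 15.365
  [12.25→13.75]: (14.23+11.37)/2 × 1.5 = 19.2
  Sum = 357.61625 mcg/mL·h
Extrapolated tail: C_last / k_e = 11.37 / 0.151 = 75.298
AUC_0→∞ = 357.61625 + 75.298 = 432.91425 mcg/mL·h

AUC = 433 mcg/mL·h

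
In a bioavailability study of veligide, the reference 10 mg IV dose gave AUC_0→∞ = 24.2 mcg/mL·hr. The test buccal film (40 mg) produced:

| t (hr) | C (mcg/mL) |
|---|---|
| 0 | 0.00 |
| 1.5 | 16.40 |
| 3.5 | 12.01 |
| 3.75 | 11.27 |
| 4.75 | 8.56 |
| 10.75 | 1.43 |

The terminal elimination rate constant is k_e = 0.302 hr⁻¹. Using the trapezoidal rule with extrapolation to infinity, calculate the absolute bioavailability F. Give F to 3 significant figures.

Trapezoidal AUC_0→10.75 (buccal film):
  [0→1.5]: (0.00+16.40)/2 × 1.5 = 12.3
  [1.5→3.5]: (16.40+12.01)/2 × 2 = 28.41
  [3.5→3.75]: (12.01+11.27)/2 × 0.25 = 2.91
  [3.75→4.75]: (11.27+8.56)/2 × 1 = 9.915
  [4.75→10.75]: (8.56+1.43)/2 × 6 = 29.97
  Sum = 83.505 mcg/mL·hr
Tail: C_last/k_e = 1.43/0.302 = 4.735
AUC_0→∞ (buccal film) = 83.505 + 4.735 = 88.24 mcg/mL·hr
F = (AUC_ev/D_ev)/(AUC_iv/D_iv) = (88.24/40)/(24.2/10) = 2.206/2.42 = 0.9116

F = 0.912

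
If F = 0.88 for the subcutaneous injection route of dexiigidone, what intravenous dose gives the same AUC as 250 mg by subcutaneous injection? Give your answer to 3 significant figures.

D_iv = 220 mg

Systemic exposure from an extravascular dose = F × D_ev, so the equivalent IV dose is F × D_ev.
D_iv = F × D_ev = 0.88 × 250 = 220 mg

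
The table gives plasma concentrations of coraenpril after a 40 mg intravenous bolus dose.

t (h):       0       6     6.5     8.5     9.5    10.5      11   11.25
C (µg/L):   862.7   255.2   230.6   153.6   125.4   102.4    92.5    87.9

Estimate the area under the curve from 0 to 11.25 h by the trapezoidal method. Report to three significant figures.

AUC = 4180 µg/L·h

Trapezoidal AUC_0→11.25:
  [0→6]: (862.7+255.2)/2 × 6 = 3353.7
  [6→6.5]: (255.2+230.6)/2 × 0.5 = 121.45
  [6.5→8.5]: (230.6+153.6)/2 × 2 = 384.2
  [8.5→9.5]: (153.6+125.4)/2 × 1 = 139.5
  [9.5→10.5]: (125.4+102.4)/2 × 1 = 113.9
  [10.5→11]: (102.4+92.5)/2 × 0.5 = 48.725
  [11→11.25]: (92.5+87.9)/2 × 0.25 = 22.55
  Sum = 4184.025 µg/L·h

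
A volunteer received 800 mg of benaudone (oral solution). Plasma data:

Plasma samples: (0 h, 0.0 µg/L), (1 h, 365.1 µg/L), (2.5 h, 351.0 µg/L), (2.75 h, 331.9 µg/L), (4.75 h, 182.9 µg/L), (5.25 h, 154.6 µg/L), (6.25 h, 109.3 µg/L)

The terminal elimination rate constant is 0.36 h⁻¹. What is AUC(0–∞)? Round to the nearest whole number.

Trapezoidal AUC_0→6.25:
  [0→1]: (0.0+365.1)/2 × 1 = 182.55
  [1→2.5]: (365.1+351.0)/2 × 1.5 = 537.075
  [2.5→2.75]: (351.0+331.9)/2 × 0.25 = 85.3625
  [2.75→4.75]: (331.9+182.9)/2 × 2 = 514.8
  [4.75→5.25]: (182.9+154.6)/2 × 0.5 = 84.375
  [5.25→6.25]: (154.6+109.3)/2 × 1 = 131.95
  Sum = 1536.1125 µg/L·h
Extrapolated tail: C_last / k_e = 109.3 / 0.36 = 303.611
AUC_0→∞ = 1536.1125 + 303.611 = 1839.7235 µg/L·h

AUC = 1840 µg/L·h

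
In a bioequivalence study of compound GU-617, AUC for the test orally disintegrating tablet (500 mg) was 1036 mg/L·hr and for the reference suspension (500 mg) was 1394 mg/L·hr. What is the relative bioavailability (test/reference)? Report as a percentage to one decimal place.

F_rel = 74.3%

F_rel = (AUC_test/D_test) / (AUC_ref/D_ref)
      = (1036/500) / (1394/500)
      = 2.072 / 2.788 = 0.7432 = 74.32%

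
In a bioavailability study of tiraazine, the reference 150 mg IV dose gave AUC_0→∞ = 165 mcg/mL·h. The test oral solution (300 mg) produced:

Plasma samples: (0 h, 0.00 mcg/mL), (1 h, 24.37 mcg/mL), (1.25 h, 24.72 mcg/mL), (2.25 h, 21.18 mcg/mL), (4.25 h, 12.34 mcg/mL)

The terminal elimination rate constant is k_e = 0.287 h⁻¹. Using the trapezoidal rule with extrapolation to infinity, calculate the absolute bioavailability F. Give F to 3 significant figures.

Trapezoidal AUC_0→4.25 (oral solution):
  [0→1]: (0.00+24.37)/2 × 1 = 12.185
  [1→1.25]: (24.37+24.72)/2 × 0.25 = 6.13625
  [1.25→2.25]: (24.72+21.18)/2 × 1 = 22.95
  [2.25→4.25]: (21.18+12.34)/2 × 2 = 33.52
  Sum = 74.79125 mcg/mL·h
Tail: C_last/k_e = 12.34/0.287 = 42.997
AUC_0→∞ (oral solution) = 74.79125 + 42.997 = 117.78825 mcg/mL·h
F = (AUC_ev/D_ev)/(AUC_iv/D_iv) = (117.78825/300)/(165/150) = 0.3926275/1.1 = 0.3569

F = 0.357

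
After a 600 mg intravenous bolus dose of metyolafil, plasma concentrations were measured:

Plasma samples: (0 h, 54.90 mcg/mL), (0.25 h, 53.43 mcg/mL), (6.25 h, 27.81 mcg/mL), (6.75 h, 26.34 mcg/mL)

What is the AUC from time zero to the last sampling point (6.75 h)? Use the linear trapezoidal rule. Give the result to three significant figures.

Trapezoidal AUC_0→6.75:
  [0→0.25]: (54.90+53.43)/2 × 0.25 = 13.54125
  [0.25→6.25]: (53.43+27.81)/2 × 6 = 243.72
  [6.25→6.75]: (27.81+26.34)/2 × 0.5 = 13.5375
  Sum = 270.79875 mcg/mL·h

AUC = 271 mcg/mL·h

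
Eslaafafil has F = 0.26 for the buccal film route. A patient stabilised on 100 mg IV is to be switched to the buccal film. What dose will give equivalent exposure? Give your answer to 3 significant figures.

D_buccal = 385 mg

For equal systemic exposure: F × D_ev = D_iv
D_ev = D_iv / F = 100 / 0.26 = 384.615 mg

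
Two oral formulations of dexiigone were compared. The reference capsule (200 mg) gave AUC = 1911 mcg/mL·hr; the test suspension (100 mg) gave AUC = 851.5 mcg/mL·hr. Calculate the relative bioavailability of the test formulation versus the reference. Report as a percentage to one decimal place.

F_rel = 89.1%

F_rel = (AUC_test/D_test) / (AUC_ref/D_ref)
      = (851.5/100) / (1911/200)
      = 8.515 / 9.555 = 0.8912 = 89.12%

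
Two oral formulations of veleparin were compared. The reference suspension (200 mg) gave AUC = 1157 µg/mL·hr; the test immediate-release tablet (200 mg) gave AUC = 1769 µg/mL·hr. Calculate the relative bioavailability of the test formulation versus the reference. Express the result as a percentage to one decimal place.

F_rel = 152.9%

F_rel = (AUC_test/D_test) / (AUC_ref/D_ref)
      = (1769/200) / (1157/200)
      = 8.845 / 5.785 = 1.5290 = 152.90%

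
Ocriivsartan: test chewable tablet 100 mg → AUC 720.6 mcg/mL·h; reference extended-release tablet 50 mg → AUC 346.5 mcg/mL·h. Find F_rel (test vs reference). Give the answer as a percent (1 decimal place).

F_rel = (AUC_test/D_test) / (AUC_ref/D_ref)
      = (720.6/100) / (346.5/50)
      = 7.206 / 6.93 = 1.0398 = 103.98%

F_rel = 104.0%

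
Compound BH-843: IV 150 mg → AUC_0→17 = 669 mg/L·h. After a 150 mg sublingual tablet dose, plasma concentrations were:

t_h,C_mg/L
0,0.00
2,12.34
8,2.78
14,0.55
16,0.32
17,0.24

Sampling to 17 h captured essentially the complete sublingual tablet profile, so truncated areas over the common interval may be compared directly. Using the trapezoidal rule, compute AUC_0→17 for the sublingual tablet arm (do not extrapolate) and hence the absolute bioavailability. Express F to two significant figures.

F = 0.10

Trapezoidal AUC_0→17 (sublingual tablet):
  [0→2]: (0.00+12.34)/2 × 2 = 12.34
  [2→8]: (12.34+2.78)/2 × 6 = 45.36
  [8→14]: (2.78+0.55)/2 × 6 = 9.99
  [14→16]: (0.55+0.32)/2 × 2 = 0.87
  [16→17]: (0.32+0.24)/2 × 1 = 0.28
  Sum = 68.84 mg/L·h
F = (AUC_ev/D_ev)/(AUC_iv/D_iv) = (68.84/150)/(669/150) = 0.458933/4.46 = 0.1029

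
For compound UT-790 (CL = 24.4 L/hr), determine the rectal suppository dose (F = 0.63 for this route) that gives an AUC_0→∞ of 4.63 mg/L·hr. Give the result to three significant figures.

Dose = 179 mg

Dose = CL × AUC_0→∞ / F
     = 24.4 × 4.63 / 0.63 = 179.321 mg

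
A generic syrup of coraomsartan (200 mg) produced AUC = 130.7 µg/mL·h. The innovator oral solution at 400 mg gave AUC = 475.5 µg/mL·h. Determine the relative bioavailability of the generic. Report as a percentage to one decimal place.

F_rel = (AUC_test/D_test) / (AUC_ref/D_ref)
      = (130.7/200) / (475.5/400)
      = 0.6535 / 1.18875 = 0.5497 = 54.97%

F_rel = 55.0%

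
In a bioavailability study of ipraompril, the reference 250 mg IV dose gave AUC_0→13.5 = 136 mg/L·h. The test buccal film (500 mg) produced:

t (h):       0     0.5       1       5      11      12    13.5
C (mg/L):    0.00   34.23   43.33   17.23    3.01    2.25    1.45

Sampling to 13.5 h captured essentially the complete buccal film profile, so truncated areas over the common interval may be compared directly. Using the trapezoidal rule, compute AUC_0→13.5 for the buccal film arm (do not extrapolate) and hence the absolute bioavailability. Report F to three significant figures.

Trapezoidal AUC_0→13.5 (buccal film):
  [0→0.5]: (0.00+34.23)/2 × 0.5 = 8.5575
  [0.5→1]: (34.23+43.33)/2 × 0.5 = 19.39
  [1→5]: (43.33+17.23)/2 × 4 = 121.12
  [5→11]: (17.23+3.01)/2 × 6 = 60.72
  [11→12]: (3.01+2.25)/2 × 1 = 2.63
  [12→13.5]: (2.25+1.45)/2 × 1.5 = 2.775
  Sum = 215.1925 mg/L·h
F = (AUC_ev/D_ev)/(AUC_iv/D_iv) = (215.1925/500)/(136/250) = 0.430385/0.544 = 0.7911

F = 0.791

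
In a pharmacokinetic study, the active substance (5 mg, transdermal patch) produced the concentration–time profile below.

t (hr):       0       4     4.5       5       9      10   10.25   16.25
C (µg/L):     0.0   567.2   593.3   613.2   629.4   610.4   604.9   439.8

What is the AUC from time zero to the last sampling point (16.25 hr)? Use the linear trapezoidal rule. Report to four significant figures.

Trapezoidal AUC_0→16.25:
  [0→4]: (0.0+567.2)/2 × 4 = 1134.4
  [4→4.5]: (567.2+593.3)/2 × 0.5 = 290.125
  [4.5→5]: (593.3+613.2)/2 × 0.5 = 301.625
  [5→9]: (613.2+629.4)/2 × 4 = 2485.2
  [9→10]: (629.4+610.4)/2 × 1 = 619.9
  [10→10.25]: (610.4+604.9)/2 × 0.25 = 151.9125
  [10.25→16.25]: (604.9+439.8)/2 × 6 = 3134.1
  Sum = 8117.2625 µg/L·hr

AUC = 8117 µg/L·hr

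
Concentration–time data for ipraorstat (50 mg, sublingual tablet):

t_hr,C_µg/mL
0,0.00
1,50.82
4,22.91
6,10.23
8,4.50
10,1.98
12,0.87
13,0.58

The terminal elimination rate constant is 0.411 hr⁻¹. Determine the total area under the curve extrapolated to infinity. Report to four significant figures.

Trapezoidal AUC_0→13:
  [0→1]: (0.00+50.82)/2 × 1 = 25.41
  [1→4]: (50.82+22.91)/2 × 3 = 110.595
  [4→6]: (22.91+10.23)/2 × 2 = 33.14
  [6→8]: (10.23+4.50)/2 × 2 = 14.73
  [8→10]: (4.50+1.98)/2 × 2 = 6.48
  [10→12]: (1.98+0.87)/2 × 2 = 2.85
  [12→13]: (0.87+0.58)/2 × 1 = 0.725
  Sum = 193.93 µg/mL·hr
Extrapolated tail: C_last / k_e = 0.58 / 0.411 = 1.411
AUC_0→∞ = 193.93 + 1.411 = 195.341 µg/mL·hr

AUC = 195.3 µg/mL·hr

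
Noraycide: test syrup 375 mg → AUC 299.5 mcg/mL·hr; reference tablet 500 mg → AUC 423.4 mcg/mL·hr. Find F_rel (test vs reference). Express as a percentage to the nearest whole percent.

F_rel = (AUC_test/D_test) / (AUC_ref/D_ref)
      = (299.5/375) / (423.4/500)
      = 0.798667 / 0.8468 = 0.9432 = 94.32%

F_rel = 94%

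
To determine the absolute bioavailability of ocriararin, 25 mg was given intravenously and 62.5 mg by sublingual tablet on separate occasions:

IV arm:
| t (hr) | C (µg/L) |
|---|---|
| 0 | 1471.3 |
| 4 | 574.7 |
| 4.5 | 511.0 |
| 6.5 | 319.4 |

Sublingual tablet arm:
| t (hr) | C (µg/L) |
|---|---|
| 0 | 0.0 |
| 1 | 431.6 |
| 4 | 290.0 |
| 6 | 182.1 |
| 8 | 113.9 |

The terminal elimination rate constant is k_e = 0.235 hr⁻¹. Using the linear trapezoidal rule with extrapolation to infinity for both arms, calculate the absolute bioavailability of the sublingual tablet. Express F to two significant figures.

Trapezoidal AUC_0→6.5 (IV):
  [0→4]: (1471.3+574.7)/2 × 4 = 4092.0
  [4→4.5]: (574.7+511.0)/2 × 0.5 = 271.425
  [4.5→6.5]: (511.0+319.4)/2 × 2 = 830.4
  Sum = 5193.825 µg/L·hr
IV tail: 319.4/0.235 = 1359.149; AUC_iv,0→∞ = 5193.825 + 1359.149 = 6552.974 µg/L·hr
Trapezoidal AUC_0→8 (sublingual tablet):
  [0→1]: (0.0+431.6)/2 × 1 = 215.8
  [1→4]: (431.6+290.0)/2 × 3 = 1082.4
  [4→6]: (290.0+182.1)/2 × 2 = 472.1
  [6→8]: (182.1+113.9)/2 × 2 = 296.0
  Sum = 2066.3 µg/L·hr
sublingual tablet tail: 113.9/0.235 = 484.681; AUC_ev,0→∞ = 2066.3 + 484.681 = 2550.981 µg/L·hr
F = (AUC_ev/D_ev)/(AUC_iv/D_iv) = (2550.981/62.5)/(6552.974/25) = 40.815696/262.11896 = 0.1557

F = 0.16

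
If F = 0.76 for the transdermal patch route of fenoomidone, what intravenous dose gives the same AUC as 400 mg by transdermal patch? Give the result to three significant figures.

D_iv = 304 mg

Systemic exposure from an extravascular dose = F × D_ev, so the equivalent IV dose is F × D_ev.
D_iv = F × D_ev = 0.76 × 400 = 304 mg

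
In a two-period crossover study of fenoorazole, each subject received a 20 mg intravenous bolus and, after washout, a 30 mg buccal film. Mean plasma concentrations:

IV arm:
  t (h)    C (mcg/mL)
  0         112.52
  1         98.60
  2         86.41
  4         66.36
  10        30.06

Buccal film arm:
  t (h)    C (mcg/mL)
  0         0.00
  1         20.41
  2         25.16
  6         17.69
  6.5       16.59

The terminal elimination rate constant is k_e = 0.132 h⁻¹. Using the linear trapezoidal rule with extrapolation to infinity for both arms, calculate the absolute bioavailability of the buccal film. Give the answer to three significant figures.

Trapezoidal AUC_0→10 (IV):
  [0→1]: (112.52+98.60)/2 × 1 = 105.56
  [1→2]: (98.60+86.41)/2 × 1 = 92.505
  [2→4]: (86.41+66.36)/2 × 2 = 152.77
  [4→10]: (66.36+30.06)/2 × 6 = 289.26
  Sum = 640.095 mcg/mL·h
IV tail: 30.06/0.132 = 227.727; AUC_iv,0→∞ = 640.095 + 227.727 = 867.822 mcg/mL·h
Trapezoidal AUC_0→6.5 (buccal film):
  [0→1]: (0.00+20.41)/2 × 1 = 10.205
  [1→2]: (20.41+25.16)/2 × 1 = 22.785
  [2→6]: (25.16+17.69)/2 × 4 = 85.7
  [6→6.5]: (17.69+16.59)/2 × 0.5 = 8.57
  Sum = 127.26 mcg/mL·h
buccal film tail: 16.59/0.132 = 125.682; AUC_ev,0→∞ = 127.26 + 125.682 = 252.942 mcg/mL·h
F = (AUC_ev/D_ev)/(AUC_iv/D_iv) = (252.942/30)/(867.822/20) = 8.4314/43.3911 = 0.1943

F = 0.194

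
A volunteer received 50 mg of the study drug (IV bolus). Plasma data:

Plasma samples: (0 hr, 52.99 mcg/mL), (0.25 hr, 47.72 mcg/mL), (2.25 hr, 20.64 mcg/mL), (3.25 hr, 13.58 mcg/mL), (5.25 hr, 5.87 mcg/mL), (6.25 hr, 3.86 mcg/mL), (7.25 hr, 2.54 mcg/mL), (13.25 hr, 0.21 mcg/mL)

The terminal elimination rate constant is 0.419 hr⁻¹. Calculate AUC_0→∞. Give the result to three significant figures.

Trapezoidal AUC_0→13.25:
  [0→0.25]: (52.99+47.72)/2 × 0.25 = 12.58875
  [0.25→2.25]: (47.72+20.64)/2 × 2 = 68.36
  [2.25→3.25]: (20.64+13.58)/2 × 1 = 17.11
  [3.25→5.25]: (13.58+5.87)/2 × 2 = 19.45
  [5.25→6.25]: (5.87+3.86)/2 × 1 = 4.865
  [6.25→7.25]: (3.86+2.54)/2 × 1 = 3.2
  [7.25→13.25]: (2.54+0.21)/2 × 6 = 8.25
  Sum = 133.82375 mcg/mL·hr
Extrapolated tail: C_last / k_e = 0.21 / 0.419 = 0.501
AUC_0→∞ = 133.82375 + 0.501 = 134.32475 mcg/mL·hr

AUC = 134 mcg/mL·hr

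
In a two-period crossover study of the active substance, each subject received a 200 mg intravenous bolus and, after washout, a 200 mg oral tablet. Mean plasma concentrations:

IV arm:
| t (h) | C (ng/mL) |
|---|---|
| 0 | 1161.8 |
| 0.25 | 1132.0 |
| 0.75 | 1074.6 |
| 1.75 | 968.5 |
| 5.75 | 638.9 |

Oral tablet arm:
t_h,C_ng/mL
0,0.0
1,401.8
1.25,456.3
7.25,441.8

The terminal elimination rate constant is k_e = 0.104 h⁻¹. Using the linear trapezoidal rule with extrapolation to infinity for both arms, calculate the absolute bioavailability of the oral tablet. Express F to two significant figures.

Trapezoidal AUC_0→5.75 (IV):
  [0→0.25]: (1161.8+1132.0)/2 × 0.25 = 286.725
  [0.25→0.75]: (1132.0+1074.6)/2 × 0.5 = 551.65
  [0.75→1.75]: (1074.6+968.5)/2 × 1 = 1021.55
  [1.75→5.75]: (968.5+638.9)/2 × 4 = 3214.8
  Sum = 5074.725 ng/mL·h
IV tail: 638.9/0.104 = 6143.269; AUC_iv,0→∞ = 5074.725 + 6143.269 = 11217.994 ng/mL·h
Trapezoidal AUC_0→7.25 (oral tablet):
  [0→1]: (0.0+401.8)/2 × 1 = 200.9
  [1→1.25]: (401.8+456.3)/2 × 0.25 = 107.2625
  [1.25→7.25]: (456.3+441.8)/2 × 6 = 2694.3
  Sum = 3002.4625 ng/mL·h
oral tablet tail: 441.8/0.104 = 4248.077; AUC_ev,0→∞ = 3002.4625 + 4248.077 = 7250.5395 ng/mL·h
F = (AUC_ev/D_ev)/(AUC_iv/D_iv) = (7250.5395/200)/(11217.994/200) = 36.2527/56.08997 = 0.6463

F = 0.65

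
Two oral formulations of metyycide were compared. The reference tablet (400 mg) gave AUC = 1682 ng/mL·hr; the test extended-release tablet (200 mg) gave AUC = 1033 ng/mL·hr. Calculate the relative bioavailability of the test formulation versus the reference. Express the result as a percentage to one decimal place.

F_rel = (AUC_test/D_test) / (AUC_ref/D_ref)
      = (1033/200) / (1682/400)
      = 5.165 / 4.205 = 1.2283 = 122.83%

F_rel = 122.8%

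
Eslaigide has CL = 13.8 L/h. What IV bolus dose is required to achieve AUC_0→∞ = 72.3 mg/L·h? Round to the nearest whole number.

Dose_iv = CL × AUC_0→∞
     = 13.8 × 72.3 = 997.74 mg

Dose = 998 mg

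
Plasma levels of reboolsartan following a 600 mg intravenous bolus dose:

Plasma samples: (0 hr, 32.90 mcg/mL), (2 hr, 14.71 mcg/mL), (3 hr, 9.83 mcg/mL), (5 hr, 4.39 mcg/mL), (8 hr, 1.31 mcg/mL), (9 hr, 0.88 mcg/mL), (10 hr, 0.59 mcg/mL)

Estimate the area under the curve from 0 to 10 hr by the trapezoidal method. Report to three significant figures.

Trapezoidal AUC_0→10:
  [0→2]: (32.90+14.71)/2 × 2 = 47.61
  [2→3]: (14.71+9.83)/2 × 1 = 12.27
  [3→5]: (9.83+4.39)/2 × 2 = 14.22
  [5→8]: (4.39+1.31)/2 × 3 = 8.55
  [8→9]: (1.31+0.88)/2 × 1 = 1.095
  [9→10]: (0.88+0.59)/2 × 1 = 0.735
  Sum = 84.48 mcg/mL·hr

AUC = 84.5 mcg/mL·hr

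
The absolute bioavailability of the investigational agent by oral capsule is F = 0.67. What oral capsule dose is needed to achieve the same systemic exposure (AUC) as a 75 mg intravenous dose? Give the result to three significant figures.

For equal systemic exposure: F × D_ev = D_iv
D_ev = D_iv / F = 75 / 0.67 = 111.94 mg

D_oral = 112 mg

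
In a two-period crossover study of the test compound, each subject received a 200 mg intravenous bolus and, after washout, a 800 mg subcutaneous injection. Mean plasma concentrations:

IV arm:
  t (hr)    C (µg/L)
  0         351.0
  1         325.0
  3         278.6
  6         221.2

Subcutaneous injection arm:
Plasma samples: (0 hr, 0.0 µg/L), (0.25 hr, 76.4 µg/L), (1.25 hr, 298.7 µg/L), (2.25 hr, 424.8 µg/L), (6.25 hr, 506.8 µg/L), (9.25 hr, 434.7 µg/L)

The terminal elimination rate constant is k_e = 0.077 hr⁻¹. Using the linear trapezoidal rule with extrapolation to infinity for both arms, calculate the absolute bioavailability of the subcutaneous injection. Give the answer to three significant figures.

F = 0.519

Trapezoidal AUC_0→6 (IV):
  [0→1]: (351.0+325.0)/2 × 1 = 338.0
  [1→3]: (325.0+278.6)/2 × 2 = 603.6
  [3→6]: (278.6+221.2)/2 × 3 = 749.7
  Sum = 1691.3 µg/L·hr
IV tail: 221.2/0.077 = 2872.727; AUC_iv,0→∞ = 1691.3 + 2872.727 = 4564.027 µg/L·hr
Trapezoidal AUC_0→9.25 (subcutaneous injection):
  [0→0.25]: (0.0+76.4)/2 × 0.25 = 9.55
  [0.25→1.25]: (76.4+298.7)/2 × 1 = 187.55
  [1.25→2.25]: (298.7+424.8)/2 × 1 = 361.75
  [2.25→6.25]: (424.8+506.8)/2 × 4 = 1863.2
  [6.25→9.25]: (506.8+434.7)/2 × 3 = 1412.25
  Sum = 3834.3 µg/L·hr
subcutaneous injection tail: 434.7/0.077 = 5645.455; AUC_ev,0→∞ = 3834.3 + 5645.455 = 9479.755 µg/L·hr
F = (AUC_ev/D_ev)/(AUC_iv/D_iv) = (9479.755/800)/(4564.027/200) = 11.8497/22.820135 = 0.5193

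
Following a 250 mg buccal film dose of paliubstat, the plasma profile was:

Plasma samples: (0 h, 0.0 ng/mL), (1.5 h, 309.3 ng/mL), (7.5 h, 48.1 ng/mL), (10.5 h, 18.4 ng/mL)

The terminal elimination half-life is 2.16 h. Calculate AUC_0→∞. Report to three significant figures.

Trapezoidal AUC_0→10.5:
  [0→1.5]: (0.0+309.3)/2 × 1.5 = 231.975
  [1.5→7.5]: (309.3+48.1)/2 × 6 = 1072.2
  [7.5→10.5]: (48.1+18.4)/2 × 3 = 99.75
  Sum = 1403.925 ng/mL·h
k_e = ln2 / t½ = 0.693147 / 2.16 = 0.3209 h^-1
Extrapolated tail: C_last / k_e = 18.4 / 0.3209 = 57.339
AUC_0→∞ = 1403.925 + 57.339 = 1461.264 ng/mL·h

AUC = 1460 ng/mL·h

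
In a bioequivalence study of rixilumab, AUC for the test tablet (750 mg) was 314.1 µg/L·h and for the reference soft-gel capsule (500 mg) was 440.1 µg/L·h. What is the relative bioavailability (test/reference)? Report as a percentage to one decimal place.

F_rel = (AUC_test/D_test) / (AUC_ref/D_ref)
      = (314.1/750) / (440.1/500)
      = 0.4188 / 0.8802 = 0.4758 = 47.58%

F_rel = 47.6%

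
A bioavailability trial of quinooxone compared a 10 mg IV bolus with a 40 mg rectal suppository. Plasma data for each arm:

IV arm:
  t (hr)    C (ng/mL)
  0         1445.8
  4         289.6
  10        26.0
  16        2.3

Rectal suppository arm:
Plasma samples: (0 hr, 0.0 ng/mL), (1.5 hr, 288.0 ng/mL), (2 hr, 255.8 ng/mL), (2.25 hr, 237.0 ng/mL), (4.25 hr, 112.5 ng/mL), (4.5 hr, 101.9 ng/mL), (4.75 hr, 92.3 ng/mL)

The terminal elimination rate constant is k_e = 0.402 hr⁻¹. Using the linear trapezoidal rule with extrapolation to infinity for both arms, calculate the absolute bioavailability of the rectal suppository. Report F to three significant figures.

Trapezoidal AUC_0→16 (IV):
  [0→4]: (1445.8+289.6)/2 × 4 = 3470.8
  [4→10]: (289.6+26.0)/2 × 6 = 946.8
  [10→16]: (26.0+2.3)/2 × 6 = 84.9
  Sum = 4502.5 ng/mL·hr
IV tail: 2.3/0.402 = 5.721; AUC_iv,0→∞ = 4502.5 + 5.721 = 4508.221 ng/mL·hr
Trapezoidal AUC_0→4.75 (rectal suppository):
  [0→1.5]: (0.0+288.0)/2 × 1.5 = 216.0
  [1.5→2]: (288.0+255.8)/2 × 0.5 = 135.95
  [2→2.25]: (255.8+237.0)/2 × 0.25 = 61.6
  [2.25→4.25]: (237.0+112.5)/2 × 2 = 349.5
  [4.25→4.5]: (112.5+101.9)/2 × 0.25 = 26.8
  [4.5→4.75]: (101.9+92.3)/2 × 0.25 = 24.275
  Sum = 814.125 ng/mL·hr
rectal suppository tail: 92.3/0.402 = 229.602; AUC_ev,0→∞ = 814.125 + 229.602 = 1043.727 ng/mL·hr
F = (AUC_ev/D_ev)/(AUC_iv/D_iv) = (1043.727/40)/(4508.221/10) = 26.093175/450.8221 = 0.0579

F = 0.0579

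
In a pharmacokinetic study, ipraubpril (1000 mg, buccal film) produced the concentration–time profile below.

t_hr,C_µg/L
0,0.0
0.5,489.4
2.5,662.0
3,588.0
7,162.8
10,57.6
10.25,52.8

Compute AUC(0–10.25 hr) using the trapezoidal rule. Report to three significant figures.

Trapezoidal AUC_0→10.25:
  [0→0.5]: (0.0+489.4)/2 × 0.5 = 122.35
  [0.5→2.5]: (489.4+662.0)/2 × 2 = 1151.4
  [2.5→3]: (662.0+588.0)/2 × 0.5 = 312.5
  [3→7]: (588.0+162.8)/2 × 4 = 1501.6
  [7→10]: (162.8+57.6)/2 × 3 = 330.6
  [10→10.25]: (57.6+52.8)/2 × 0.25 = 13.8
  Sum = 3432.25 µg/L·hr

AUC = 3430 µg/L·hr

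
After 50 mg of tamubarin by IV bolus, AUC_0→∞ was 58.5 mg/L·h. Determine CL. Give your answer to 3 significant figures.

CL = Dose_iv / AUC_0→∞
   = 50 / 58.5 = 0.854701 L/h

CL = 0.855 L/h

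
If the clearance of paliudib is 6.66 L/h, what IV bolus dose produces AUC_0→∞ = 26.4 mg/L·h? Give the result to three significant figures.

Dose = 176 mg

Dose_iv = CL × AUC_0→∞
     = 6.66 × 26.4 = 175.824 mg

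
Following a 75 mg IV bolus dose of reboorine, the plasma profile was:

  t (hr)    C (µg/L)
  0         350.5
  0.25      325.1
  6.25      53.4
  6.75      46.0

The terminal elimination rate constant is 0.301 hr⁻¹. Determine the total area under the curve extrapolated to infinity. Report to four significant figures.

AUC = 1398 µg/L·hr

Trapezoidal AUC_0→6.75:
  [0→0.25]: (350.5+325.1)/2 × 0.25 = 84.45
  [0.25→6.25]: (325.1+53.4)/2 × 6 = 1135.5
  [6.25→6.75]: (53.4+46.0)/2 × 0.5 = 24.85
  Sum = 1244.8 µg/L·hr
Extrapolated tail: C_last / k_e = 46.0 / 0.301 = 152.824
AUC_0→∞ = 1244.8 + 152.824 = 1397.624 µg/L·hr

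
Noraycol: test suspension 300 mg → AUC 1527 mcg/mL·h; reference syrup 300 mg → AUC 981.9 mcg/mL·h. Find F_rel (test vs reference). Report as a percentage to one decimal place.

F_rel = (AUC_test/D_test) / (AUC_ref/D_ref)
      = (1527/300) / (981.9/300)
      = 5.09 / 3.273 = 1.5551 = 155.51%

F_rel = 155.5%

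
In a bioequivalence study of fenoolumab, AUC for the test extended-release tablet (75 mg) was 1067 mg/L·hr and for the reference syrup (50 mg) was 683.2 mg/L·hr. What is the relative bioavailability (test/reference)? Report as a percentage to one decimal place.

F_rel = (AUC_test/D_test) / (AUC_ref/D_ref)
      = (1067/75) / (683.2/50)
      = 14.2267 / 13.664 = 1.0412 = 104.12%

F_rel = 104.1%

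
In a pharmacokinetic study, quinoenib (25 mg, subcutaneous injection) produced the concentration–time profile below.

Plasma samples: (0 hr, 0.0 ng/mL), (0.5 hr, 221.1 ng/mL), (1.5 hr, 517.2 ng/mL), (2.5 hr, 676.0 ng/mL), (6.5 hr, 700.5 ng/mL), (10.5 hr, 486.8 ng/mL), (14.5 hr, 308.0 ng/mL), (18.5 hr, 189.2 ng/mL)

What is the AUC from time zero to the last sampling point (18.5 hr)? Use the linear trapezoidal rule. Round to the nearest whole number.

AUC = 8733 ng/mL·hr

Trapezoidal AUC_0→18.5:
  [0→0.5]: (0.0+221.1)/2 × 0.5 = 55.275
  [0.5→1.5]: (221.1+517.2)/2 × 1 = 369.15
  [1.5→2.5]: (517.2+676.0)/2 × 1 = 596.6
  [2.5→6.5]: (676.0+700.5)/2 × 4 = 2753.0
  [6.5→10.5]: (700.5+486.8)/2 × 4 = 2374.6
  [10.5→14.5]: (486.8+308.0)/2 × 4 = 1589.6
  [14.5→18.5]: (308.0+189.2)/2 × 4 = 994.4
  Sum = 8732.625 ng/mL·hr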